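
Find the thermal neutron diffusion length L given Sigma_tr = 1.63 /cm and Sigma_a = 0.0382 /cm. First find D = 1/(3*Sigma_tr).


D = 1 / (3 * Sigma_tr) = 1 / (3 * 1.63) = 0.2044990 cm
L = sqrt(D / Sigma_a)
L = sqrt(0.2044990 / 0.0382)
L = 2.3137 cm

2.3137


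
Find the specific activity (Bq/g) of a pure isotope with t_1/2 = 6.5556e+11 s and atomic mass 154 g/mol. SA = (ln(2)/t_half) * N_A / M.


lambda = ln(2) / t_half = ln(2) / 6.5556e+11 = 1.057336e-12 /s
SA = lambda * N_A / M
SA = 1.057336e-12 * 6.022e23 / 154
SA = 4.1346e+09 Bq/g

4.1346e+09


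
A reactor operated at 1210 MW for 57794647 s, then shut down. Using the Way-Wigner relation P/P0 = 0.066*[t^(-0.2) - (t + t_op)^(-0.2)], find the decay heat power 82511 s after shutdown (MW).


P/P0 = 0.066 * [t^(-0.2) - (t + t_op)^(-0.2)]
P/P0 = 0.066 * [82511^(-0.2) - (82511 + 57794647)^(-0.2)]
P/P0 = 0.066 * [0.1039196 - 0.02802196] = 0.005009244
P = 1210 * 0.005009244 = 6.0612 MW

6.0612


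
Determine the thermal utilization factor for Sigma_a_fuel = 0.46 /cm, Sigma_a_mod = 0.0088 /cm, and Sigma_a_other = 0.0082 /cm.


f = Sigma_a_fuel / (Sigma_a_fuel + Sigma_a_mod + Sigma_a_other)
f = 0.46 / (0.46 + 0.0088 + 0.0082)
f = 0.96436

0.96436


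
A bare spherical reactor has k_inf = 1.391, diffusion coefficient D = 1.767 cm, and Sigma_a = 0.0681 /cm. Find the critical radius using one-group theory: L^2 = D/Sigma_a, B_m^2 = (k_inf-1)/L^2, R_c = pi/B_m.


L^2 = D / Sigma_a = 1.767 / 0.0681 = 25.94714 cm^2
B_m^2 = (k_inf - 1) / L^2 = (1.391 - 1) / 25.94714 = 0.01506910 /cm^2
For a bare sphere: B_g = pi/R, so R_c = pi / sqrt(B_m^2)
R_c = pi / sqrt(0.01506910) = 25.592 cm

25.592


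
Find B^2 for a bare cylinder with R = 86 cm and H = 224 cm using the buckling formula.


B^2 = (2.405/R)^2 + (pi/H)^2
B^2 = (2.405/86)^2 + (pi/224)^2
B^2 = 9.7875e-04 /cm^2

9.7875e-04


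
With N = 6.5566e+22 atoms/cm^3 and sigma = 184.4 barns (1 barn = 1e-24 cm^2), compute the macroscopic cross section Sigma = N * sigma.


Sigma = N * sigma_barns * 1e-24
Sigma = 6.5566e+22 * 184.4 * 1e-24
Sigma = 12.090 /cm

12.090


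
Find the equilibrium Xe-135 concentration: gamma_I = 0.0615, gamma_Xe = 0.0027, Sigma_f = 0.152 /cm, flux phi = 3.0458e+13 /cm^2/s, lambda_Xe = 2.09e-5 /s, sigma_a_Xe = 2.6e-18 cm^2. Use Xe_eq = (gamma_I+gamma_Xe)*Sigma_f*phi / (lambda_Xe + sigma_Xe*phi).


Xe_eq = (gamma_I + gamma_Xe) * Sigma_f * phi / (lambda_Xe + sigma_Xe * phi)
Numerator = (0.0615 + 0.0027) * 0.152 * 3.0458e+13 = 2.972213e+11
Denominator = 2.09e-5 + 2.6e-18 * 3.0458e+13 = 1.000908e-04
Xe_eq = 2.972213e+11 / 1.000908e-04 = 2.9695e+15 /cm^3

2.9695e+15


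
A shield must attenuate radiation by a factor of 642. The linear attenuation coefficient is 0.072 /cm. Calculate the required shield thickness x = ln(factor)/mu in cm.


x = ln(factor) / mu
x = ln(642) / 0.072
x = 89.786 cm

89.786


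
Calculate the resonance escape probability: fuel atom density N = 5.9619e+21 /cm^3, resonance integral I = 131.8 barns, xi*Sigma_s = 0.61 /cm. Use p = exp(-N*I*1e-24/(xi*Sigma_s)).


p = exp(-N * I * 1e-24 / (xi*Sigma_s))
p = exp(-5.9619e+21 * 131.8 * 1e-24 / 0.61)
p = 0.27578

0.27578


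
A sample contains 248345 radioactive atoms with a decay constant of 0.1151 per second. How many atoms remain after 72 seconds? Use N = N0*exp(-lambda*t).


N = N0 * exp(-lambda * t)
N = 248345 * exp(-0.1151 * 72)
N = 62.513

62.513


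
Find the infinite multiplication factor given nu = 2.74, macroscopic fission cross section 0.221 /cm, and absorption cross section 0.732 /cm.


k_inf = nu * Sigma_f / Sigma_a
k_inf = 2.74 * 0.221 / 0.732
k_inf = 0.82724

0.82724


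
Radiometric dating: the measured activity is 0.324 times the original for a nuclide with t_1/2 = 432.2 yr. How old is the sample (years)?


lambda = ln(2) / t_half = ln(2) / 432.2 = 0.001603765 /yr
t = -ln(A/A0) / lambda
t = -ln(0.324) / 0.001603765
t = 702.73 yr

702.73


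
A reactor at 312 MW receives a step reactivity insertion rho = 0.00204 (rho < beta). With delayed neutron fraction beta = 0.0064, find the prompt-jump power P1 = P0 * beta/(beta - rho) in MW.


P1/P0 = beta / (beta - rho)
P1/P0 = 0.0064 / (0.0064 - 0.00204) = 1.467890
P1 = 312 * 1.467890 = 457.98 MW

457.98


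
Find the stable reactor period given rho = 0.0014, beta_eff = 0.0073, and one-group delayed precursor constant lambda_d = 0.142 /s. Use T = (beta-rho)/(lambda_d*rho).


T = (beta - rho) / (lambda_d * rho)
T = (0.0073 - 0.0014) / (0.142 * 0.0014)
T = 29.678 s

29.678


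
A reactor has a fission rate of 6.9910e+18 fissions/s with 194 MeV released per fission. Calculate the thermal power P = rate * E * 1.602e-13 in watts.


P = fission_rate * E_MeV * 1.602e-13
P = 6.9910e+18 * 194 * 1.602e-13
P = 2.1727e+08 W

2.1727e+08


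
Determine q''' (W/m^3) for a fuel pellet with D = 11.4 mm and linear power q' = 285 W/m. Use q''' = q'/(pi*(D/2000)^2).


r = D / 2 / 1000 = 11.4 / 2 / 1000 = 0.0057 m
q''' = q' / (pi * r^2)
q''' = 285 / (pi * 0.0057^2)
q''' = 2.7922e+06 W/m^3

2.7922e+06


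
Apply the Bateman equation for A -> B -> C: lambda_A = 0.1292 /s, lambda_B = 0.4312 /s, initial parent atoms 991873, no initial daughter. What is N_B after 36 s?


N_B(t) = lambda_A * N_A0 / (lambda_B - lambda_A) * [exp(-lambda_A*t) - exp(-lambda_B*t)]
exp(-0.1292*36) = 0.009550135; exp(-0.4312*36) = 1.812842e-07
N_B = 0.1292 * 991873 / (0.4312 - 0.1292) * (0.009550135 - 1.812842e-07)
N_B = 4052.4

4052.4


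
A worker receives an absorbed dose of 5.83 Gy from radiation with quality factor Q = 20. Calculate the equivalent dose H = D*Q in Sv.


H = D * Q
H = 5.83 * 20
H = 116.60 Sv

116.60


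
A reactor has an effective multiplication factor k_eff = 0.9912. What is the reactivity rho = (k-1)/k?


rho = (k_eff - 1) / k_eff
rho = (0.9912 - 1) / 0.9912
rho = -0.0088781

-0.0088781


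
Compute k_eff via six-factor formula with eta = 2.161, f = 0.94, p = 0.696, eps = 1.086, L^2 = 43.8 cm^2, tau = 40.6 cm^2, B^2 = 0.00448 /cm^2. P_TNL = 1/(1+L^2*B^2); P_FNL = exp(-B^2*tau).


k_inf = eta*f*p*eps = 2.161*0.94*0.696*1.086 = 1.535401
P_TNL = 1/(1 + L^2*B^2) = 1/(1 + 43.8*0.00448) = 0.8359638
P_FNL = exp(-B^2*tau) = exp(-0.00448*40.6) = 0.8336947
k_eff = k_inf * P_TNL * P_FNL = 1.535401 * 0.8359638 * 0.8336947
k_eff = 1.0701

1.0701


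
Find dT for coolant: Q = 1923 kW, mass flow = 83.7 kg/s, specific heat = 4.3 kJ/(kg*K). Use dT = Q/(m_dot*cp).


dT = Q / (m_dot * cp)
dT = 1923 / (83.7 * 4.3)
dT = 5.3430 C

5.3430


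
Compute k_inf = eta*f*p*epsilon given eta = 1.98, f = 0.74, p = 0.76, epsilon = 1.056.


k_inf = eta * f * p * epsilon
k_inf = 1.98 * 0.74 * 0.76 * 1.056
k_inf = 1.1759

1.1759


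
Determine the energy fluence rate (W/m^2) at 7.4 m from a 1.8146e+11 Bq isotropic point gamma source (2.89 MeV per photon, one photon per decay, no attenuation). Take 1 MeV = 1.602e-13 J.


psi = A * E * 1.602e-13 / (4*pi*r^2)
psi = 1.8146e+11 * 2.89 * 1.602e-13 / (4*pi*7.4^2)
psi = 1.2209e-04 W/m^2

1.2209e-04


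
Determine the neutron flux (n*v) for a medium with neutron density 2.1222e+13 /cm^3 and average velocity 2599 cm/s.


phi = n * v
phi = 2.1222e+13 * 2599
phi = 5.5156e+16 /cm^2/s

5.5156e+16


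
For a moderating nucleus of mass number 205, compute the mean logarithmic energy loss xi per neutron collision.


xi = 1 + (A-1)^2/(2A) * ln((A-1)/(A+1))
xi = 1 + (205-1)^2/(2*205) * ln((205-1)/(205 +1))
xi = 0.0097244

0.0097244


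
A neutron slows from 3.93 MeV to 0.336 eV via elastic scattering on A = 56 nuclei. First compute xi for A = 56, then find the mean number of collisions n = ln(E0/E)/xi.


xi = 1 + (A-1)^2/(2A)*ln((A-1)/(A+1)) = 0.03529286 (for A = 56)
n = ln(E0/E) / xi
n = ln(3.93e6 / 0.336) / 0.03529286
n = ln(1.169643e+07) / 0.03529286 = 461.14

461.14


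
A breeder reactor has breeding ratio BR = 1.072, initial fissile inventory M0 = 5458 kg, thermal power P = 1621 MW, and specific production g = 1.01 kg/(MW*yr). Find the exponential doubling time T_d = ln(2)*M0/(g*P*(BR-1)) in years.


Breeding gain G = BR - 1 = 1.072 - 1 = 0.072
Fissile production rate = g * P * G = 1.01 * 1621 * 0.072 = 117.87912 kg/yr
T_d = ln(2) * M0 / (g * P * G)
T_d = ln(2) * 5458 / 117.87912 = 32.094 yr

32.094


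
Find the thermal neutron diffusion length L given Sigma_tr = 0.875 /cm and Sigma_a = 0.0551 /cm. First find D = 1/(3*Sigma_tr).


D = 1 / (3 * Sigma_tr) = 1 / (3 * 0.875) = 0.3809524 cm
L = sqrt(D / Sigma_a)
L = sqrt(0.3809524 / 0.0551)
L = 2.6294 cm

2.6294


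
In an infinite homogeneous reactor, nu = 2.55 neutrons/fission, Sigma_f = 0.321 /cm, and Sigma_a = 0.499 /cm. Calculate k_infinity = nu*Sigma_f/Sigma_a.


k_inf = nu * Sigma_f / Sigma_a
k_inf = 2.55 * 0.321 / 0.499
k_inf = 1.6404

1.6404


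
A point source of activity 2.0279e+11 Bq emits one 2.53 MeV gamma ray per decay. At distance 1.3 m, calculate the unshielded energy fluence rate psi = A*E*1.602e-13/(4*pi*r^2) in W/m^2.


psi = A * E * 1.602e-13 / (4*pi*r^2)
psi = 2.0279e+11 * 2.53 * 1.602e-13 / (4*pi*1.3^2)
psi = 0.0038702 W/m^2

0.0038702


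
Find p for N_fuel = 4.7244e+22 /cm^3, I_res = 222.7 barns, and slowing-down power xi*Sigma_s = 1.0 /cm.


p = exp(-N * I * 1e-24 / (xi*Sigma_s))
p = exp(-4.7244e+22 * 222.7 * 1e-24 / 1.0)
p = 2.6958e-05

2.6958e-05


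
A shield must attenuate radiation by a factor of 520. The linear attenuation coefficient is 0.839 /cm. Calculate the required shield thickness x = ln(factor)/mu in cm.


x = ln(factor) / mu
x = ln(520) / 0.839
x = 7.4539 cm

7.4539


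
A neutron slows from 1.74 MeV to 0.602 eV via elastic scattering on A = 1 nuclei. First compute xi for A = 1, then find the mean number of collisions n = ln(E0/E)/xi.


xi = 1 + (A-1)^2/(2A)*ln((A-1)/(A+1)) = 1 (for A = 1)
n = ln(E0/E) / xi
n = ln(1.74e6 / 0.602) / 1
n = ln(2.890365e+06) / 1 = 14.877

14.877


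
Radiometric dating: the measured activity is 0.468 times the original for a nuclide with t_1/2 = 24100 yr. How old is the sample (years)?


lambda = ln(2) / t_half = ln(2) / 24100 = 2.876129e-05 /yr
t = -ln(A/A0) / lambda
t = -ln(0.468) / 2.876129e-05
t = 26400 yr

26400


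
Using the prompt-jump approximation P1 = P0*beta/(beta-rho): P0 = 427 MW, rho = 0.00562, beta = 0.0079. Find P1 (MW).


P1/P0 = beta / (beta - rho)
P1/P0 = 0.0079 / (0.0079 - 0.00562) = 3.464912
P1 = 427 * 3.464912 = 1479.5 MW

1479.5


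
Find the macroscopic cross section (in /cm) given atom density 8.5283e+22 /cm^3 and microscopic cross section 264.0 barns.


Sigma = N * sigma_barns * 1e-24
Sigma = 8.5283e+22 * 264.0 * 1e-24
Sigma = 22.515 /cm

22.515


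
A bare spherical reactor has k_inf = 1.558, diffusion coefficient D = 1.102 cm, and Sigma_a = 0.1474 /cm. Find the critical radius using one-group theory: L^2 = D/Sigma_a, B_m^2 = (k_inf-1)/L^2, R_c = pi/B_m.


L^2 = D / Sigma_a = 1.102 / 0.1474 = 7.476255 cm^2
B_m^2 = (k_inf - 1) / L^2 = (1.558 - 1) / 7.476255 = 0.07463630 /cm^2
For a bare sphere: B_g = pi/R, so R_c = pi / sqrt(B_m^2)
R_c = pi / sqrt(0.07463630) = 11.499 cm

11.499


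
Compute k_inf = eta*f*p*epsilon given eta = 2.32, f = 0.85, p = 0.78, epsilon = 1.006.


k_inf = eta * f * p * epsilon
k_inf = 2.32 * 0.85 * 0.78 * 1.006
k_inf = 1.5474

1.5474


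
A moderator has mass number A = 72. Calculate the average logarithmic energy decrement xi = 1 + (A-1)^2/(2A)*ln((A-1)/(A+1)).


xi = 1 + (A-1)^2/(2A) * ln((A-1)/(A+1))
xi = 1 + (72-1)^2/(2*72) * ln((72-1)/(72 +1))
xi = 0.027522

0.027522


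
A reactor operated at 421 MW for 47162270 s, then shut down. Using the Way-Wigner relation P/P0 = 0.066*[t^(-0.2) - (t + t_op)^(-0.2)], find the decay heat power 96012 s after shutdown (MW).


P/P0 = 0.066 * [t^(-0.2) - (t + t_op)^(-0.2)]
P/P0 = 0.066 * [96012^(-0.2) - (96012 + 47162270)^(-0.2)]
P/P0 = 0.066 * [0.1008173 - 0.02918129] = 0.004727977
P = 421 * 0.004727977 = 1.9905 MW

1.9905


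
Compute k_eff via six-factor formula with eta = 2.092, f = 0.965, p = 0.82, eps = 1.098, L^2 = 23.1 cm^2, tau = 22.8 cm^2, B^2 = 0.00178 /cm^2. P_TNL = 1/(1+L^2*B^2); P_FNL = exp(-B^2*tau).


k_inf = eta*f*p*eps = 2.092*0.965*0.82*1.098 = 1.817629
P_TNL = 1/(1 + L^2*B^2) = 1/(1 + 23.1*0.00178) = 0.9605059
P_FNL = exp(-B^2*tau) = exp(-0.00178*22.8) = 0.9602285
k_eff = k_inf * P_TNL * P_FNL = 1.817629 * 0.9605059 * 0.9602285
k_eff = 1.6764

1.6764


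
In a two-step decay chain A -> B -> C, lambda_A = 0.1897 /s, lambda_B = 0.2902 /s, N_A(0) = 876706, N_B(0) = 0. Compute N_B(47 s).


N_B(t) = lambda_A * N_A0 / (lambda_B - lambda_A) * [exp(-lambda_A*t) - exp(-lambda_B*t)]
exp(-0.1897*47) = 1.342375e-04; exp(-0.2902*47) = 1.192570e-06
N_B = 0.1897 * 876706 / (0.2902 - 0.1897) * (1.342375e-04 - 1.192570e-06)
N_B = 220.17

220.17


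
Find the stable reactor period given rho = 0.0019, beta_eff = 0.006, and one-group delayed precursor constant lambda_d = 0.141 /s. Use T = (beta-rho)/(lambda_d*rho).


T = (beta - rho) / (lambda_d * rho)
T = (0.006 - 0.0019) / (0.141 * 0.0019)
T = 15.304 s

15.304


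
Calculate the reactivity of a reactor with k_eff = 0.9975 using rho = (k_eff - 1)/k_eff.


rho = (k_eff - 1) / k_eff
rho = (0.9975 - 1) / 0.9975
rho = -0.0025063

-0.0025063


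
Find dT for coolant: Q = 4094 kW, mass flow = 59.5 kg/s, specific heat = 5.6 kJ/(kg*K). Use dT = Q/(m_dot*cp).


dT = Q / (m_dot * cp)
dT = 4094 / (59.5 * 5.6)
dT = 12.287 C

12.287


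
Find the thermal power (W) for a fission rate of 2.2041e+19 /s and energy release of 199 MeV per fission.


P = fission_rate * E_MeV * 1.602e-13
P = 2.2041e+19 * 199 * 1.602e-13
P = 7.0266e+08 W

7.0266e+08


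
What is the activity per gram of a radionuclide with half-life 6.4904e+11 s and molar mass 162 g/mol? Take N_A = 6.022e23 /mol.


lambda = ln(2) / t_half = ln(2) / 6.4904e+11 = 1.067958e-12 /s
SA = lambda * N_A / M
SA = 1.067958e-12 * 6.022e23 / 162
SA = 3.9699e+09 Bq/g

3.9699e+09


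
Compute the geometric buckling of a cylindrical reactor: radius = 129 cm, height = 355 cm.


B^2 = (2.405/R)^2 + (pi/H)^2
B^2 = (2.405/129)^2 + (pi/355)^2
B^2 = 4.2589e-04 /cm^2

4.2589e-04


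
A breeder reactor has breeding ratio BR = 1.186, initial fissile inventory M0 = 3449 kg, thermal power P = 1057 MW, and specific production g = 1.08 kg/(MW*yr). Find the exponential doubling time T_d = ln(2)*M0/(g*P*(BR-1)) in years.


Breeding gain G = BR - 1 = 1.186 - 1 = 0.186
Fissile production rate = g * P * G = 1.08 * 1057 * 0.186 = 212.33016 kg/yr
T_d = ln(2) * M0 / (g * P * G)
T_d = ln(2) * 3449 / 212.33016 = 11.259 yr

11.259


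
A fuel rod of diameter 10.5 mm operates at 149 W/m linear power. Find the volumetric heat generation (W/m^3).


r = D / 2 / 1000 = 10.5 / 2 / 1000 = 0.00525 m
q''' = q' / (pi * r^2)
q''' = 149 / (pi * 0.00525^2)
q''' = 1.7208e+06 W/m^3

1.7208e+06


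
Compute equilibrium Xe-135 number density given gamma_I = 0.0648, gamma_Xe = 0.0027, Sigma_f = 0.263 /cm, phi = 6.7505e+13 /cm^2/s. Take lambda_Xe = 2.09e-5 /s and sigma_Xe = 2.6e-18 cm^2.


Xe_eq = (gamma_I + gamma_Xe) * Sigma_f * phi / (lambda_Xe + sigma_Xe * phi)
Numerator = (0.0648 + 0.0027) * 0.263 * 6.7505e+13 = 1.198383e+12
Denominator = 2.09e-5 + 2.6e-18 * 6.7505e+13 = 1.964130e-04
Xe_eq = 1.198383e+12 / 1.964130e-04 = 6.1013e+15 /cm^3

6.1013e+15


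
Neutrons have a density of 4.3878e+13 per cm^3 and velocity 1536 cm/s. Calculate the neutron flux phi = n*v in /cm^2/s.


phi = n * v
phi = 4.3878e+13 * 1536
phi = 6.7397e+16 /cm^2/s

6.7397e+16


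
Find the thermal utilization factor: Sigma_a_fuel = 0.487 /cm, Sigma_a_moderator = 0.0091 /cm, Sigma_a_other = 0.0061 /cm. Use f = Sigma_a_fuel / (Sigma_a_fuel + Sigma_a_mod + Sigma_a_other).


f = Sigma_a_fuel / (Sigma_a_fuel + Sigma_a_mod + Sigma_a_other)
f = 0.487 / (0.487 + 0.0091 + 0.0061)
f = 0.96973

0.96973


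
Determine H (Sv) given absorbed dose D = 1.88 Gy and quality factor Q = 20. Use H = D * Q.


H = D * Q
H = 1.88 * 20
H = 37.600 Sv

37.600


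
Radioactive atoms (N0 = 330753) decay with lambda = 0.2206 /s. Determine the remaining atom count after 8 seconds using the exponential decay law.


N = N0 * exp(-lambda * t)
N = 330753 * exp(-0.2206 * 8)
N = 56632

56632


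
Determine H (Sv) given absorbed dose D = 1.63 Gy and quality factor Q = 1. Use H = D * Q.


H = D * Q
H = 1.63 * 1
H = 1.6300 Sv

1.6300


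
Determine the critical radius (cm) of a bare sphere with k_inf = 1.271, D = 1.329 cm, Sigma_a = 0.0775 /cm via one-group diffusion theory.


L^2 = D / Sigma_a = 1.329 / 0.0775 = 17.14839 cm^2
B_m^2 = (k_inf - 1) / L^2 = (1.271 - 1) / 17.14839 = 0.01580323 /cm^2
For a bare sphere: B_g = pi/R, so R_c = pi / sqrt(B_m^2)
R_c = pi / sqrt(0.01580323) = 24.991 cm

24.991


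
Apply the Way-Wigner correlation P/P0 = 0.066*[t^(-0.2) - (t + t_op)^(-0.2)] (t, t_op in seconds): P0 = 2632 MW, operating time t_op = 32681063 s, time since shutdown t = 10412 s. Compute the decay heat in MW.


P/P0 = 0.066 * [t^(-0.2) - (t + t_op)^(-0.2)]
P/P0 = 0.066 * [10412^(-0.2) - (10412 + 32681063)^(-0.2)]
P/P0 = 0.066 * [0.1572147 - 0.03141327] = 0.008302894
P = 2632 * 0.008302894 = 21.853 MW

21.853


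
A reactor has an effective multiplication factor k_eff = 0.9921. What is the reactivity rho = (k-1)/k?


rho = (k_eff - 1) / k_eff
rho = (0.9921 - 1) / 0.9921
rho = -0.0079629

-0.0079629


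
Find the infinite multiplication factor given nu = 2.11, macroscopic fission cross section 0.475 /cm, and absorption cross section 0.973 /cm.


k_inf = nu * Sigma_f / Sigma_a
k_inf = 2.11 * 0.475 / 0.973
k_inf = 1.0301

1.0301


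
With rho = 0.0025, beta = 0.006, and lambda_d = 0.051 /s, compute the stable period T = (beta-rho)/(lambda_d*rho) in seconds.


T = (beta - rho) / (lambda_d * rho)
T = (0.006 - 0.0025) / (0.051 * 0.0025)
T = 27.451 s

27.451


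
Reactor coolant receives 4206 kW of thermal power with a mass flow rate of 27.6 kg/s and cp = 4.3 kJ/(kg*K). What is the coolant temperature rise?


dT = Q / (m_dot * cp)
dT = 4206 / (27.6 * 4.3)
dT = 35.440 C

35.440


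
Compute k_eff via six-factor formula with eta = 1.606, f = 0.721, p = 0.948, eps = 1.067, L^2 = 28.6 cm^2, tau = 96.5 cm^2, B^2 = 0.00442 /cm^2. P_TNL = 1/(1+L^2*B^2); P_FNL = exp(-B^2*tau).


k_inf = eta*f*p*eps = 1.606*0.721*0.948*1.067 = 1.171261
P_TNL = 1/(1 + L^2*B^2) = 1/(1 + 28.6*0.00442) = 0.8877746
P_FNL = exp(-B^2*tau) = exp(-0.00442*96.5) = 0.6527703
k_eff = k_inf * P_TNL * P_FNL = 1.171261 * 0.8877746 * 0.6527703
k_eff = 0.67876

0.67876


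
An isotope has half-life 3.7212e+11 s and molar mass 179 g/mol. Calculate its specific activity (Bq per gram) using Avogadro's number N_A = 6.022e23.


lambda = ln(2) / t_half = ln(2) / 3.7212e+11 = 1.862698e-12 /s
SA = lambda * N_A / M
SA = 1.862698e-12 * 6.022e23 / 179
SA = 6.2666e+09 Bq/g

6.2666e+09


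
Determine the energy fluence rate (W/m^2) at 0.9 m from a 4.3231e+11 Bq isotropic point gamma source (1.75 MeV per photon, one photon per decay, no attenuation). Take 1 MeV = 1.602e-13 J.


psi = A * E * 1.602e-13 / (4*pi*r^2)
psi = 4.3231e+11 * 1.75 * 1.602e-13 / (4*pi*0.9^2)
psi = 0.011907 W/m^2

0.011907


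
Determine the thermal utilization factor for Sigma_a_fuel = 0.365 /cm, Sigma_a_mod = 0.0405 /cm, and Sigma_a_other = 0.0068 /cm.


f = Sigma_a_fuel / (Sigma_a_fuel + Sigma_a_mod + Sigma_a_other)
f = 0.365 / (0.365 + 0.0405 + 0.0068)
f = 0.88528

0.88528


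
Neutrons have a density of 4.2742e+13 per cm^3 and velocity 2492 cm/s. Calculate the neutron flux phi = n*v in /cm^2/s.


phi = n * v
phi = 4.2742e+13 * 2492
phi = 1.0651e+17 /cm^2/s

1.0651e+17


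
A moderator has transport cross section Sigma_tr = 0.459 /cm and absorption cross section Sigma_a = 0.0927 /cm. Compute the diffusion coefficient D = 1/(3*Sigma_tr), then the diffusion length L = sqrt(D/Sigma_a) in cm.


D = 1 / (3 * Sigma_tr) = 1 / (3 * 0.459) = 0.7262164 cm
L = sqrt(D / Sigma_a)
L = sqrt(0.7262164 / 0.0927)
L = 2.7989 cm

2.7989


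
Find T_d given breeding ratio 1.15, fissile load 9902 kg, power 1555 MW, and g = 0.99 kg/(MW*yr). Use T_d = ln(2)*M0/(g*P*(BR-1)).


Breeding gain G = BR - 1 = 1.15 - 1 = 0.15
Fissile production rate = g * P * G = 0.99 * 1555 * 0.15 = 230.9175 kg/yr
T_d = ln(2) * M0 / (g * P * G)
T_d = ln(2) * 9902 / 230.9175 = 29.723 yr

29.723


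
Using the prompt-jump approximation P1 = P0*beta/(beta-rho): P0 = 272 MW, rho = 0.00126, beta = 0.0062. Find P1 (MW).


P1/P0 = beta / (beta - rho)
P1/P0 = 0.0062 / (0.0062 - 0.00126) = 1.255061
P1 = 272 * 1.255061 = 341.38 MW

341.38


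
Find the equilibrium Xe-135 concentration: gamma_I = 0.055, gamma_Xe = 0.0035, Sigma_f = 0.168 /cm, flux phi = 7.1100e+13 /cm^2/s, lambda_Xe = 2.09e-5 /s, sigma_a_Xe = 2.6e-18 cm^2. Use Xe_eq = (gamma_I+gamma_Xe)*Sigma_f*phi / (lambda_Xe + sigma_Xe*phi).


Xe_eq = (gamma_I + gamma_Xe) * Sigma_f * phi / (lambda_Xe + sigma_Xe * phi)
Numerator = (0.055 + 0.0035) * 0.168 * 7.1100e+13 = 6.987708e+11
Denominator = 2.09e-5 + 2.6e-18 * 7.1100e+13 = 2.057600e-04
Xe_eq = 6.987708e+11 / 2.057600e-04 = 3.3960e+15 /cm^3

3.3960e+15


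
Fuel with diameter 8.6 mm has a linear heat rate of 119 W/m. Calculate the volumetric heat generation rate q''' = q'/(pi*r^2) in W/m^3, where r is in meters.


r = D / 2 / 1000 = 8.6 / 2 / 1000 = 0.0043 m
q''' = q' / (pi * r^2)
q''' = 119 / (pi * 0.0043^2)
q''' = 2.0486e+06 W/m^3

2.0486e+06


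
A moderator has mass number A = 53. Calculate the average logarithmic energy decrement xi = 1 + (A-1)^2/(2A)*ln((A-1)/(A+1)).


xi = 1 + (A-1)^2/(2A) * ln((A-1)/(A+1))
xi = 1 + (53-1)^2/(2*53) * ln((53-1)/(53 +1))
xi = 0.037266

0.037266


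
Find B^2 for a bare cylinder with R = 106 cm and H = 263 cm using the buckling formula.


B^2 = (2.405/R)^2 + (pi/H)^2
B^2 = (2.405/106)^2 + (pi/263)^2
B^2 = 6.5746e-04 /cm^2

6.5746e-04


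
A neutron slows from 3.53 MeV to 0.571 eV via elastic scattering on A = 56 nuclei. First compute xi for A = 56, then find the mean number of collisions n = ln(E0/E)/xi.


xi = 1 + (A-1)^2/(2A)*ln((A-1)/(A+1)) = 0.03529286 (for A = 56)
n = ln(E0/E) / xi
n = ln(3.53e6 / 0.571) / 0.03529286
n = ln(6.182137e+06) / 0.03529286 = 443.07

443.07


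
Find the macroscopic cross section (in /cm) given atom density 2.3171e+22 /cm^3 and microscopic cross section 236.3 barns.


Sigma = N * sigma_barns * 1e-24
Sigma = 2.3171e+22 * 236.3 * 1e-24
Sigma = 5.4753 /cm

5.4753


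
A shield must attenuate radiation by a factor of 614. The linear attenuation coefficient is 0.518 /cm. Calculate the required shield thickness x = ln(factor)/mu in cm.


x = ln(factor) / mu
x = ln(614) / 0.518
x = 12.394 cm

12.394


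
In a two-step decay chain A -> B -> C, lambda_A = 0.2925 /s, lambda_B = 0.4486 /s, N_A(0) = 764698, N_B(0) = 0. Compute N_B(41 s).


N_B(t) = lambda_A * N_A0 / (lambda_B - lambda_A) * [exp(-lambda_A*t) - exp(-lambda_B*t)]
exp(-0.2925*41) = 6.190467e-06; exp(-0.4486*41) = 1.028479e-08
N_B = 0.2925 * 764698 / (0.4486 - 0.2925) * (6.190467e-06 - 1.028479e-08)
N_B = 8.8555

8.8555


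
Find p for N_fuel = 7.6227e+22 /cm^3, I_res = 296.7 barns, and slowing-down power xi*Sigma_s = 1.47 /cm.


p = exp(-N * I * 1e-24 / (xi*Sigma_s))
p = exp(-7.6227e+22 * 296.7 * 1e-24 / 1.47)
p = 2.0807e-07

2.0807e-07


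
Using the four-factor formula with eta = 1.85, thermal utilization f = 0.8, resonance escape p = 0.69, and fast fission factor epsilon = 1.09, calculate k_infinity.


k_inf = eta * f * p * epsilon
k_inf = 1.85 * 0.8 * 0.69 * 1.09
k_inf = 1.1131

1.1131


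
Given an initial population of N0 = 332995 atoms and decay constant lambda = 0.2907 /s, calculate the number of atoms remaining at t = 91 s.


N = N0 * exp(-lambda * t)
N = 332995 * exp(-0.2907 * 91)
N = 1.0808e-06

1.0808e-06


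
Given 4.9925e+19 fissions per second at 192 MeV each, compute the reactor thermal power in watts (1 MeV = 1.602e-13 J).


P = fission_rate * E_MeV * 1.602e-13
P = 4.9925e+19 * 192 * 1.602e-13
P = 1.5356e+09 W

1.5356e+09


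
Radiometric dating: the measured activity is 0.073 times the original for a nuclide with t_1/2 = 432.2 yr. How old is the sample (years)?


lambda = ln(2) / t_half = ln(2) / 432.2 = 0.001603765 /yr
t = -ln(A/A0) / lambda
t = -ln(0.073) / 0.001603765
t = 1632.0 yr

1632.0


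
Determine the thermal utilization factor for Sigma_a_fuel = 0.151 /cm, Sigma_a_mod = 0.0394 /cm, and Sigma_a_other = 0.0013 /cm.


f = Sigma_a_fuel / (Sigma_a_fuel + Sigma_a_mod + Sigma_a_other)
f = 0.151 / (0.151 + 0.0394 + 0.0013)
f = 0.78769

0.78769


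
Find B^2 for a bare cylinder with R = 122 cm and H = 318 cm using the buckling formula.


B^2 = (2.405/R)^2 + (pi/H)^2
B^2 = (2.405/122)^2 + (pi/318)^2
B^2 = 4.8621e-04 /cm^2

4.8621e-04


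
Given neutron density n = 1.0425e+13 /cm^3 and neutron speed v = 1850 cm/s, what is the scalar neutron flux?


phi = n * v
phi = 1.0425e+13 * 1850
phi = 1.9286e+16 /cm^2/s

1.9286e+16


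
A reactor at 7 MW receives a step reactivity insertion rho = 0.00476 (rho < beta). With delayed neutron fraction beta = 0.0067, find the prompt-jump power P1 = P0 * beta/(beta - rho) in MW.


P1/P0 = beta / (beta - rho)
P1/P0 = 0.0067 / (0.0067 - 0.00476) = 3.453608
P1 = 7 * 3.453608 = 24.175 MW

24.175


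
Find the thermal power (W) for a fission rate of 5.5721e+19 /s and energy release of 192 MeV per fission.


P = fission_rate * E_MeV * 1.602e-13
P = 5.5721e+19 * 192 * 1.602e-13
P = 1.7139e+09 W

1.7139e+09


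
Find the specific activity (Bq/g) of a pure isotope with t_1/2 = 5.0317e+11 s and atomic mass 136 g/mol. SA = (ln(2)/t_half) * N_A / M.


lambda = ln(2) / t_half = ln(2) / 5.0317e+11 = 1.377561e-12 /s
SA = lambda * N_A / M
SA = 1.377561e-12 * 6.022e23 / 136
SA = 6.0998e+09 Bq/g

6.0998e+09


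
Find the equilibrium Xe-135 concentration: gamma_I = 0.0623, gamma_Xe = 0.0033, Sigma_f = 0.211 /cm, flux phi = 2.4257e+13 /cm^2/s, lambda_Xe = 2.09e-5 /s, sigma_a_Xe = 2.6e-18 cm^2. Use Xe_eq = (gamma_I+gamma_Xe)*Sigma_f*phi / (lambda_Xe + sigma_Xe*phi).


Xe_eq = (gamma_I + gamma_Xe) * Sigma_f * phi / (lambda_Xe + sigma_Xe * phi)
Numerator = (0.0623 + 0.0033) * 0.211 * 2.4257e+13 = 3.357557e+11
Denominator = 2.09e-5 + 2.6e-18 * 2.4257e+13 = 8.396820e-05
Xe_eq = 3.357557e+11 / 8.396820e-05 = 3.9986e+15 /cm^3

3.9986e+15


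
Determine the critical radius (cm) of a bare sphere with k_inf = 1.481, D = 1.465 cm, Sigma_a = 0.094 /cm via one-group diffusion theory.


L^2 = D / Sigma_a = 1.465 / 0.094 = 15.58511 cm^2
B_m^2 = (k_inf - 1) / L^2 = (1.481 - 1) / 15.58511 = 0.03086279 /cm^2
For a bare sphere: B_g = pi/R, so R_c = pi / sqrt(B_m^2)
R_c = pi / sqrt(0.03086279) = 17.883 cm

17.883


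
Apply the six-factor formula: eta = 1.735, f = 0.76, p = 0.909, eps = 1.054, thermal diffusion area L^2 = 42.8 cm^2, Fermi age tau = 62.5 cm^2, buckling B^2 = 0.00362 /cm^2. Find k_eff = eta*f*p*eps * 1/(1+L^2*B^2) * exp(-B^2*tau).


k_inf = eta*f*p*eps = 1.735*0.76*0.909*1.054 = 1.263332
P_TNL = 1/(1 + L^2*B^2) = 1/(1 + 42.8*0.00362) = 0.8658488
P_FNL = exp(-B^2*tau) = exp(-0.00362*62.5) = 0.7975187
k_eff = k_inf * P_TNL * P_FNL = 1.263332 * 0.8658488 * 0.7975187
k_eff = 0.87237

0.87237


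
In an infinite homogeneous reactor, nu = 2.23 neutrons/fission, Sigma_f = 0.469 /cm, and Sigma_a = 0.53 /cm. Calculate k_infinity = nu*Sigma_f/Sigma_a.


k_inf = nu * Sigma_f / Sigma_a
k_inf = 2.23 * 0.469 / 0.53
k_inf = 1.9733

1.9733


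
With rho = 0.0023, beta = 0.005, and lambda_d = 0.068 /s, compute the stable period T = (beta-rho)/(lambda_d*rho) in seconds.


T = (beta - rho) / (lambda_d * rho)
T = (0.005 - 0.0023) / (0.068 * 0.0023)
T = 17.263 s

17.263


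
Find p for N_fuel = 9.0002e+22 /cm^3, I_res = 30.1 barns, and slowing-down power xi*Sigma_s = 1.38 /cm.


p = exp(-N * I * 1e-24 / (xi*Sigma_s))
p = exp(-9.0002e+22 * 30.1 * 1e-24 / 1.38)
p = 0.14042

0.14042


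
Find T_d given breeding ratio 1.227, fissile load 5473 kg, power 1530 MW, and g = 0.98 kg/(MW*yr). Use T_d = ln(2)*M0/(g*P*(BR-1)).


Breeding gain G = BR - 1 = 1.227 - 1 = 0.227
Fissile production rate = g * P * G = 0.98 * 1530 * 0.227 = 340.3638 kg/yr
T_d = ln(2) * M0 / (g * P * G)
T_d = ln(2) * 5473 / 340.3638 = 11.146 yr

11.146


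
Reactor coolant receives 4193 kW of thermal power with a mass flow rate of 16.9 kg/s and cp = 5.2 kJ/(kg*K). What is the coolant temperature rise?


dT = Q / (m_dot * cp)
dT = 4193 / (16.9 * 5.2)
dT = 47.713 C

47.713


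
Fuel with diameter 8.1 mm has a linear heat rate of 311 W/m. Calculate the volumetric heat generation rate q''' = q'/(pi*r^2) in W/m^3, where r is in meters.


r = D / 2 / 1000 = 8.1 / 2 / 1000 = 0.00405 m
q''' = q' / (pi * r^2)
q''' = 311 / (pi * 0.00405^2)
q''' = 6.0353e+06 W/m^3

6.0353e+06


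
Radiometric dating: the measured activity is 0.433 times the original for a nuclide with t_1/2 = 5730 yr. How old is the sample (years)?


lambda = ln(2) / t_half = ln(2) / 5730 = 1.209681e-04 /yr
t = -ln(A/A0) / lambda
t = -ln(0.433) / 1.209681e-04
t = 6919.3 yr

6919.3


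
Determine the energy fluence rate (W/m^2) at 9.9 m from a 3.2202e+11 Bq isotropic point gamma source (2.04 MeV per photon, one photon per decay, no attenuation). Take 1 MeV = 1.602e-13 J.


psi = A * E * 1.602e-13 / (4*pi*r^2)
psi = 3.2202e+11 * 2.04 * 1.602e-13 / (4*pi*9.9^2)
psi = 8.5447e-05 W/m^2

8.5447e-05


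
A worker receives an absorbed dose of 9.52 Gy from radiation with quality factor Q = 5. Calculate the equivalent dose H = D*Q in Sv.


H = D * Q
H = 9.52 * 5
H = 47.600 Sv

47.600


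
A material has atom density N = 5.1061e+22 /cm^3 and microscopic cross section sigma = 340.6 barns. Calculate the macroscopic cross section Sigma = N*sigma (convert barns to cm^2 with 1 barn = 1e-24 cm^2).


Sigma = N * sigma_barns * 1e-24
Sigma = 5.1061e+22 * 340.6 * 1e-24
Sigma = 17.391 /cm

17.391


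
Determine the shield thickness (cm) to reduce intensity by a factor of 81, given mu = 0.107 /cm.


x = ln(factor) / mu
x = ln(81) / 0.107
x = 41.070 cm

41.070


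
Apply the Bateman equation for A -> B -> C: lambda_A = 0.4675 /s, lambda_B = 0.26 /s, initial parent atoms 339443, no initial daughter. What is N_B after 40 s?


N_B(t) = lambda_A * N_A0 / (lambda_B - lambda_A) * [exp(-lambda_A*t) - exp(-lambda_B*t)]
exp(-0.4675*40) = 7.562984e-09; exp(-0.26*40) = 3.043248e-05
N_B = 0.4675 * 339443 / (0.26 - 0.4675) * (7.562984e-09 - 3.043248e-05)
N_B = 23.268

23.268


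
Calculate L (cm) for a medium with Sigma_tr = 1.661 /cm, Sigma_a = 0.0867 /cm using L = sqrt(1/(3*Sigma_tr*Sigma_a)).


D = 1 / (3 * Sigma_tr) = 1 / (3 * 1.661) = 0.2006823 cm
L = sqrt(D / Sigma_a)
L = sqrt(0.2006823 / 0.0867)
L = 1.5214 cm

1.5214


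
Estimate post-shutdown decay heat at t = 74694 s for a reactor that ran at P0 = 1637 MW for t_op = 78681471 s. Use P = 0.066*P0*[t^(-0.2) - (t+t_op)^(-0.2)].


P/P0 = 0.066 * [t^(-0.2) - (t + t_op)^(-0.2)]
P/P0 = 0.066 * [74694^(-0.2) - (74694 + 78681471)^(-0.2)]
P/P0 = 0.066 * [0.1060090 - 0.02634772] = 0.005257644
P = 1637 * 0.005257644 = 8.6068 MW

8.6068


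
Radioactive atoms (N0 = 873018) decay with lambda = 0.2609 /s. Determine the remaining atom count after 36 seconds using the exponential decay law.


N = N0 * exp(-lambda * t)
N = 873018 * exp(-0.2609 * 36)
N = 72.771

72.771


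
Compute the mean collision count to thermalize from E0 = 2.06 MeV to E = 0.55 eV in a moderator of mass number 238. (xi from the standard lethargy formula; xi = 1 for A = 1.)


xi = 1 + (A-1)^2/(2A)*ln((A-1)/(A+1)) = 0.008379872 (for A = 238)
n = ln(E0/E) / xi
n = ln(2.06e6 / 0.55) / 0.008379872
n = ln(3.745455e+06) / 0.008379872 = 1806.2

1806.2


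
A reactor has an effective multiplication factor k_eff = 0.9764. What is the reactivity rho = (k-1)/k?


rho = (k_eff - 1) / k_eff
rho = (0.9764 - 1) / 0.9764
rho = -0.024170

-0.024170


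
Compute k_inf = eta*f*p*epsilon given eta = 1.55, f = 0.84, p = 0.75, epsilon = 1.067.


k_inf = eta * f * p * epsilon
k_inf = 1.55 * 0.84 * 0.75 * 1.067
k_inf = 1.0419

1.0419


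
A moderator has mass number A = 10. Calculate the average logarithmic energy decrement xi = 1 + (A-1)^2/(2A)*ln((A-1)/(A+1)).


xi = 1 + (A-1)^2/(2A) * ln((A-1)/(A+1))
xi = 1 + (10-1)^2/(2*10) * ln((10-1)/(10 +1))
xi = 0.18728

0.18728


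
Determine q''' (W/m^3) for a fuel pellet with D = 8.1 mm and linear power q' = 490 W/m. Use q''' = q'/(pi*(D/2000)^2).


r = D / 2 / 1000 = 8.1 / 2 / 1000 = 0.00405 m
q''' = q' / (pi * r^2)
q''' = 490 / (pi * 0.00405^2)
q''' = 9.5090e+06 W/m^3

9.5090e+06


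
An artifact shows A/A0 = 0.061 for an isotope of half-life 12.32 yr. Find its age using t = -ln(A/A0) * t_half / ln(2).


lambda = ln(2) / t_half = ln(2) / 12.32 = 0.05626195 /yr
t = -ln(A/A0) / lambda
t = -ln(0.061) / 0.05626195
t = 49.712 yr

49.712


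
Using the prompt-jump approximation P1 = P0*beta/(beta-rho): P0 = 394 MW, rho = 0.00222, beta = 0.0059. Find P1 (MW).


P1/P0 = beta / (beta - rho)
P1/P0 = 0.0059 / (0.0059 - 0.00222) = 1.603261
P1 = 394 * 1.603261 = 631.68 MW

631.68


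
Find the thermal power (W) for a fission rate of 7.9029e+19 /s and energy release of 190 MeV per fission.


P = fission_rate * E_MeV * 1.602e-13
P = 7.9029e+19 * 190 * 1.602e-13
P = 2.4055e+09 W

2.4055e+09


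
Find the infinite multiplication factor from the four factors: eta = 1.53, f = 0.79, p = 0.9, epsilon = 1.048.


k_inf = eta * f * p * epsilon
k_inf = 1.53 * 0.79 * 0.9 * 1.048
k_inf = 1.1400

1.1400


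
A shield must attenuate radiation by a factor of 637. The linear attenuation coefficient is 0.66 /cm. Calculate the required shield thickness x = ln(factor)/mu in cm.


x = ln(factor) / mu
x = ln(637) / 0.66
x = 9.7830 cm

9.7830


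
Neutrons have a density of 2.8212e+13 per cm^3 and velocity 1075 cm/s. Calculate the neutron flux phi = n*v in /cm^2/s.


phi = n * v
phi = 2.8212e+13 * 1075
phi = 3.0328e+16 /cm^2/s

3.0328e+16


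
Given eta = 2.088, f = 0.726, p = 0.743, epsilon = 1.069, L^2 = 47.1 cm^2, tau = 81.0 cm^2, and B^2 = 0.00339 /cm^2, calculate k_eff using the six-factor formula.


k_inf = eta*f*p*eps = 2.088*0.726*0.743*1.069 = 1.204020
P_TNL = 1/(1 + L^2*B^2) = 1/(1 + 47.1*0.00339) = 0.8623150
P_FNL = exp(-B^2*tau) = exp(-0.00339*81.0) = 0.7598836
k_eff = k_inf * P_TNL * P_FNL = 1.204020 * 0.8623150 * 0.7598836
k_eff = 0.78894

0.78894


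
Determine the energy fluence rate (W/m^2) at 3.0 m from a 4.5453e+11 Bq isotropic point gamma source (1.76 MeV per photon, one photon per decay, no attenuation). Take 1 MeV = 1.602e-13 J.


psi = A * E * 1.602e-13 / (4*pi*r^2)
psi = 4.5453e+11 * 1.76 * 1.602e-13 / (4*pi*3.0^2)
psi = 0.0011331 W/m^2

0.0011331


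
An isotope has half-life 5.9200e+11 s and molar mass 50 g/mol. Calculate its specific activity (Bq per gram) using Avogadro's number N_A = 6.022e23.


lambda = ln(2) / t_half = ln(2) / 5.9200e+11 = 1.170857e-12 /s
SA = lambda * N_A / M
SA = 1.170857e-12 * 6.022e23 / 50
SA = 1.4102e+10 Bq/g

1.4102e+10


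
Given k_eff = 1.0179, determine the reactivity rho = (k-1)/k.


rho = (k_eff - 1) / k_eff
rho = (1.0179 - 1) / 1.0179
rho = 0.017585

0.017585


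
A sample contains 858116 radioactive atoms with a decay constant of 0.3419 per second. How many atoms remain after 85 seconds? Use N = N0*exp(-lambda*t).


N = N0 * exp(-lambda * t)
N = 858116 * exp(-0.3419 * 85)
N = 2.0526e-07

2.0526e-07


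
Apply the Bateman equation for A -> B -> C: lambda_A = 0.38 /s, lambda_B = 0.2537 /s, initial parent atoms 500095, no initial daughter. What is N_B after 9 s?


N_B(t) = lambda_A * N_A0 / (lambda_B - lambda_A) * [exp(-lambda_A*t) - exp(-lambda_B*t)]
exp(-0.38*9) = 0.03271243; exp(-0.2537*9) = 0.1019472
N_B = 0.38 * 500095 / (0.2537 - 0.38) * (0.03271243 - 0.1019472)
N_B = 104173

104173


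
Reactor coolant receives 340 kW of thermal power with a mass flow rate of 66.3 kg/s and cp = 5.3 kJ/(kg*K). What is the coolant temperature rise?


dT = Q / (m_dot * cp)
dT = 340 / (66.3 * 5.3)
dT = 0.96759 C

0.96759


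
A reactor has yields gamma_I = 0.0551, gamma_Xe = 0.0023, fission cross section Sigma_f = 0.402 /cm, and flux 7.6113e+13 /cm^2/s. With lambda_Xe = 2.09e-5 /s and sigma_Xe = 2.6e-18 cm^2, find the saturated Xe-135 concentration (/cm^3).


Xe_eq = (gamma_I + gamma_Xe) * Sigma_f * phi / (lambda_Xe + sigma_Xe * phi)
Numerator = (0.0551 + 0.0023) * 0.402 * 7.6113e+13 = 1.756292e+12
Denominator = 2.09e-5 + 2.6e-18 * 7.6113e+13 = 2.187938e-04
Xe_eq = 1.756292e+12 / 2.187938e-04 = 8.0272e+15 /cm^3

8.0272e+15


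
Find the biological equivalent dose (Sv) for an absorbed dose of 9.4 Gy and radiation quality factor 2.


H = D * Q
H = 9.4 * 2
H = 18.800 Sv

18.800


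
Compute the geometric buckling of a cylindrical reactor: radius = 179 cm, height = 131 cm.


B^2 = (2.405/R)^2 + (pi/H)^2
B^2 = (2.405/179)^2 + (pi/131)^2
B^2 = 7.5564e-04 /cm^2

7.5564e-04


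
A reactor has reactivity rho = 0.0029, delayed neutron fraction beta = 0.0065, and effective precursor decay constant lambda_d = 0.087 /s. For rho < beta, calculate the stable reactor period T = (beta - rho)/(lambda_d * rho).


T = (beta - rho) / (lambda_d * rho)
T = (0.0065 - 0.0029) / (0.087 * 0.0029)
T = 14.269 s

14.269


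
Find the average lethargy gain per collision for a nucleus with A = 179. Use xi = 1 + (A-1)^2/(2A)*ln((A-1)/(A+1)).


xi = 1 + (A-1)^2/(2A) * ln((A-1)/(A+1))
xi = 1 + (179-1)^2/(2*179) * ln((179-1)/(179 +1))
xi = 0.011132

0.011132


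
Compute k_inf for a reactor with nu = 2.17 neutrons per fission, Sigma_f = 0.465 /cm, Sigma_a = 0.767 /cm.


k_inf = nu * Sigma_f / Sigma_a
k_inf = 2.17 * 0.465 / 0.767
k_inf = 1.3156

1.3156


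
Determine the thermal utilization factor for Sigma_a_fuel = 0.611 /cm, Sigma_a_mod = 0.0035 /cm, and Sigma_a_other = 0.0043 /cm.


f = Sigma_a_fuel / (Sigma_a_fuel + Sigma_a_mod + Sigma_a_other)
f = 0.611 / (0.611 + 0.0035 + 0.0043)
f = 0.98739

0.98739


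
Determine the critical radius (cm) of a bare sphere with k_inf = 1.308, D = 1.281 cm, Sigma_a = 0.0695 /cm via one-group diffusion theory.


L^2 = D / Sigma_a = 1.281 / 0.0695 = 18.43165 cm^2
B_m^2 = (k_inf - 1) / L^2 = (1.308 - 1) / 18.43165 = 0.01671039 /cm^2
For a bare sphere: B_g = pi/R, so R_c = pi / sqrt(B_m^2)
R_c = pi / sqrt(0.01671039) = 24.303 cm

24.303


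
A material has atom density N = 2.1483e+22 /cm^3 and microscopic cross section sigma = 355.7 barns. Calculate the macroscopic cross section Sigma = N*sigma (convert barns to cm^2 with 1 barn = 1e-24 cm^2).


Sigma = N * sigma_barns * 1e-24
Sigma = 2.1483e+22 * 355.7 * 1e-24
Sigma = 7.6415 /cm

7.6415


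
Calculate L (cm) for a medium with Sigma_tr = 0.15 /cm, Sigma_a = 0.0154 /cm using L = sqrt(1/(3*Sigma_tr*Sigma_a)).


D = 1 / (3 * Sigma_tr) = 1 / (3 * 0.15) = 2.222222 cm
L = sqrt(D / Sigma_a)
L = sqrt(2.222222 / 0.0154)
L = 12.012 cm

12.012


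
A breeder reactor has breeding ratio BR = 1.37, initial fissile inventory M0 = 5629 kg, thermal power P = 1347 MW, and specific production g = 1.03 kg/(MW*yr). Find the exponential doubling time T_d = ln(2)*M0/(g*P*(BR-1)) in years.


Breeding gain G = BR - 1 = 1.37 - 1 = 0.37
Fissile production rate = g * P * G = 1.03 * 1347 * 0.37 = 513.3417 kg/yr
T_d = ln(2) * M0 / (g * P * G)
T_d = ln(2) * 5629 / 513.3417 = 7.6006 yr

7.6006


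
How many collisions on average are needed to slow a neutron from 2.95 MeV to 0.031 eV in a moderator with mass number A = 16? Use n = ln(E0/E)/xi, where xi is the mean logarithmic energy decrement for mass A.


xi = 1 + (A-1)^2/(2A)*ln((A-1)/(A+1)) = 0.1199467 (for A = 16)
n = ln(E0/E) / xi
n = ln(2.95e6 / 0.031) / 0.1199467
n = ln(9.516129e+07) / 0.1199467 = 153.16

153.16


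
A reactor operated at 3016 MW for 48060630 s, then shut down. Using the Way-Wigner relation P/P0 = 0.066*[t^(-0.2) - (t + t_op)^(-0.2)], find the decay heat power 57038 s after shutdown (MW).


P/P0 = 0.066 * [t^(-0.2) - (t + t_op)^(-0.2)]
P/P0 = 0.066 * [57038^(-0.2) - (57038 + 48060630)^(-0.2)]
P/P0 = 0.066 * [0.1118838 - 0.02907630] = 0.005465295
P = 3016 * 0.005465295 = 16.483 MW

16.483
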